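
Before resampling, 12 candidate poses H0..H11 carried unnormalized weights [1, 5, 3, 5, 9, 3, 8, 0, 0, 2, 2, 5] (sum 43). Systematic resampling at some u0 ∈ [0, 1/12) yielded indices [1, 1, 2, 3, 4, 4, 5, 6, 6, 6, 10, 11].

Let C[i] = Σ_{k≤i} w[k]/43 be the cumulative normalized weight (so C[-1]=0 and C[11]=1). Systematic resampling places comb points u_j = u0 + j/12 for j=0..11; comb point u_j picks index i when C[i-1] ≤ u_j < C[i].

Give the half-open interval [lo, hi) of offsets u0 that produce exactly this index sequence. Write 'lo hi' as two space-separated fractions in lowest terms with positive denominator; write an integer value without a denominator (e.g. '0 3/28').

C = [1/43, 6/43, 9/43, 14/43, 23/43, 26/43, 34/43, 34/43, 34/43, 36/43, 38/43, 1]
j=0 picked index 1: u0 ∈ [1/43, 6/43)
j=1 picked index 1: u0 ∈ [-31/516, 29/516)
j=2 picked index 2: u0 ∈ [-7/258, 11/258)
j=3 picked index 3: u0 ∈ [-7/172, 13/172)
j=4 picked index 4: u0 ∈ [-1/129, 26/129)
j=5 picked index 4: u0 ∈ [-47/516, 61/516)
j=6 picked index 5: u0 ∈ [3/86, 9/86)
j=7 picked index 6: u0 ∈ [11/516, 107/516)
j=8 picked index 6: u0 ∈ [-8/129, 16/129)
j=9 picked index 6: u0 ∈ [-25/172, 7/172)
j=10 picked index 10: u0 ∈ [1/258, 13/258)
j=11 picked index 11: u0 ∈ [-17/516, 1/12)
intersection: [3/86, 7/172)

3/86 7/172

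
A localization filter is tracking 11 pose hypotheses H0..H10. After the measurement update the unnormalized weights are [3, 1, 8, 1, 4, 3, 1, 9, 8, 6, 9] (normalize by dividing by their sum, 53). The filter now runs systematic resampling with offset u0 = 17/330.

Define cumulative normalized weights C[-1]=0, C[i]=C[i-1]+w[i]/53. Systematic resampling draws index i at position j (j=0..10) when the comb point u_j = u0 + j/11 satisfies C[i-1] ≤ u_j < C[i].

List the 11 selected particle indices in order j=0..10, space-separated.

C = [3/53, 4/53, 12/53, 13/53, 17/53, 20/53, 21/53, 30/53, 38/53, 44/53, 1]
j=0: u_0=17/330 ∈ [0, 3/53) → index 0
j=1: u_1=47/330 ∈ [4/53, 12/53) → index 2
j=2: u_2=7/30 ∈ [12/53, 13/53) → index 3
j=3: u_3=107/330 ∈ [17/53, 20/53) → index 5
j=4: u_4=137/330 ∈ [21/53, 30/53) → index 7
j=5: u_5=167/330 ∈ [21/53, 30/53) → index 7
j=6: u_6=197/330 ∈ [30/53, 38/53) → index 8
j=7: u_7=227/330 ∈ [30/53, 38/53) → index 8
j=8: u_8=257/330 ∈ [38/53, 44/53) → index 9
j=9: u_9=287/330 ∈ [44/53, 1) → index 10
j=10: u_10=317/330 ∈ [44/53, 1) → index 10

0 2 3 5 7 7 8 8 9 10 10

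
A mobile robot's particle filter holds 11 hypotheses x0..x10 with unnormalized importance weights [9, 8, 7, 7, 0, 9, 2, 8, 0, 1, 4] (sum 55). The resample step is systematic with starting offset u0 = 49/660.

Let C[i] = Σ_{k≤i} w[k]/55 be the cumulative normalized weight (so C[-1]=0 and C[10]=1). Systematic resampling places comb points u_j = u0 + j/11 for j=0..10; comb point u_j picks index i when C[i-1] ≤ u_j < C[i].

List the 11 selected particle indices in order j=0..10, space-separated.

0 1 1 2 3 3 5 5 7 7 10

C = [9/55, 17/55, 24/55, 31/55, 31/55, 8/11, 42/55, 10/11, 10/11, 51/55, 1]
j=0: u_0=49/660 ∈ [0, 9/55) → index 0
j=1: u_1=109/660 ∈ [9/55, 17/55) → index 1
j=2: u_2=169/660 ∈ [9/55, 17/55) → index 1
j=3: u_3=229/660 ∈ [17/55, 24/55) → index 2
j=4: u_4=289/660 ∈ [24/55, 31/55) → index 3
j=5: u_5=349/660 ∈ [24/55, 31/55) → index 3
j=6: u_6=409/660 ∈ [31/55, 8/11) → index 5
j=7: u_7=469/660 ∈ [31/55, 8/11) → index 5
j=8: u_8=529/660 ∈ [42/55, 10/11) → index 7
j=9: u_9=589/660 ∈ [42/55, 10/11) → index 7
j=10: u_10=59/60 ∈ [51/55, 1) → index 10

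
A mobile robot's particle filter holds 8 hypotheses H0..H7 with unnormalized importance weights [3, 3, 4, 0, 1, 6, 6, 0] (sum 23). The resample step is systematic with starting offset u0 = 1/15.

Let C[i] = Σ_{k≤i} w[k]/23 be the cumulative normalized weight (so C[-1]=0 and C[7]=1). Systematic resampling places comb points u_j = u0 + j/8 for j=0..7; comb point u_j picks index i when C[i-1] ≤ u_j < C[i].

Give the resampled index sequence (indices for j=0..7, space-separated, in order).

0 1 2 4 5 5 6 6

C = [3/23, 6/23, 10/23, 10/23, 11/23, 17/23, 1, 1]
j=0: u_0=1/15 ∈ [0, 3/23) → index 0
j=1: u_1=23/120 ∈ [3/23, 6/23) → index 1
j=2: u_2=19/60 ∈ [6/23, 10/23) → index 2
j=3: u_3=53/120 ∈ [10/23, 11/23) → index 4
j=4: u_4=17/30 ∈ [11/23, 17/23) → index 5
j=5: u_5=83/120 ∈ [11/23, 17/23) → index 5
j=6: u_6=49/60 ∈ [17/23, 1) → index 6
j=7: u_7=113/120 ∈ [17/23, 1) → index 6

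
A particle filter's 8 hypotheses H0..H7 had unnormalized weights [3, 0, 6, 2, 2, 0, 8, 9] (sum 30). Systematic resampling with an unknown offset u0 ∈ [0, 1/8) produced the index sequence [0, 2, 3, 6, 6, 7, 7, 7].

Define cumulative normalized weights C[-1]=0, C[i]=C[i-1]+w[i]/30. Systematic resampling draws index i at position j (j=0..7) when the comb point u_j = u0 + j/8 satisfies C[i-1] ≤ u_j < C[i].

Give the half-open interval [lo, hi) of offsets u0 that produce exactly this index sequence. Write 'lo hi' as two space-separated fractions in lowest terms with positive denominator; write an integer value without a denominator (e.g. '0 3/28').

C = [1/10, 1/10, 3/10, 11/30, 13/30, 13/30, 7/10, 1]
j=0 picked index 0: u0 ∈ [0, 1/10)
j=1 picked index 2: u0 ∈ [-1/40, 7/40)
j=2 picked index 3: u0 ∈ [1/20, 7/60)
j=3 picked index 6: u0 ∈ [7/120, 13/40)
j=4 picked index 6: u0 ∈ [-1/15, 1/5)
j=5 picked index 7: u0 ∈ [3/40, 3/8)
j=6 picked index 7: u0 ∈ [-1/20, 1/4)
j=7 picked index 7: u0 ∈ [-7/40, 1/8)
intersection: [3/40, 1/10)

3/40 1/10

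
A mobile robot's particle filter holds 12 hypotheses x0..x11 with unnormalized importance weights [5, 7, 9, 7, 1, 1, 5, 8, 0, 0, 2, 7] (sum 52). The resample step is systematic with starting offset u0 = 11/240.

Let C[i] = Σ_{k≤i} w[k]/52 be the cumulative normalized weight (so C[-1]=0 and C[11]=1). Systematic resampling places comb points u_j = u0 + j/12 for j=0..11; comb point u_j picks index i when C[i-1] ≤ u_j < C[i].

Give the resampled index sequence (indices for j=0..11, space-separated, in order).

0 1 1 2 2 3 4 6 7 7 11 11

C = [5/52, 3/13, 21/52, 7/13, 29/52, 15/26, 35/52, 43/52, 43/52, 43/52, 45/52, 1]
j=0: u_0=11/240 ∈ [0, 5/52) → index 0
j=1: u_1=31/240 ∈ [5/52, 3/13) → index 1
j=2: u_2=17/80 ∈ [5/52, 3/13) → index 1
j=3: u_3=71/240 ∈ [3/13, 21/52) → index 2
j=4: u_4=91/240 ∈ [3/13, 21/52) → index 2
j=5: u_5=37/80 ∈ [21/52, 7/13) → index 3
j=6: u_6=131/240 ∈ [7/13, 29/52) → index 4
j=7: u_7=151/240 ∈ [15/26, 35/52) → index 6
j=8: u_8=57/80 ∈ [35/52, 43/52) → index 7
j=9: u_9=191/240 ∈ [35/52, 43/52) → index 7
j=10: u_10=211/240 ∈ [45/52, 1) → index 11
j=11: u_11=77/80 ∈ [45/52, 1) → index 11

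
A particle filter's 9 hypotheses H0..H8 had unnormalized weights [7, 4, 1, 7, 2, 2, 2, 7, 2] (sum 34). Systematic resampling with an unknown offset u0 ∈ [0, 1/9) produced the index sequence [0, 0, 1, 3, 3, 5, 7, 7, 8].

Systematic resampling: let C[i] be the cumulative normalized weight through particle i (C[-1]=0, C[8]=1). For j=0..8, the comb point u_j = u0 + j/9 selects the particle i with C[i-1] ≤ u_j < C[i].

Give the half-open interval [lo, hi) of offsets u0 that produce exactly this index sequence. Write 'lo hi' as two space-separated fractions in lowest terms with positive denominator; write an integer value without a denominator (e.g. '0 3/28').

7/102 29/306

C = [7/34, 11/34, 6/17, 19/34, 21/34, 23/34, 25/34, 16/17, 1]
j=0 picked index 0: u0 ∈ [0, 7/34)
j=1 picked index 0: u0 ∈ [-1/9, 29/306)
j=2 picked index 1: u0 ∈ [-5/306, 31/306)
j=3 picked index 3: u0 ∈ [1/51, 23/102)
j=4 picked index 3: u0 ∈ [-14/153, 35/306)
j=5 picked index 5: u0 ∈ [19/306, 37/306)
j=6 picked index 7: u0 ∈ [7/102, 14/51)
j=7 picked index 7: u0 ∈ [-13/306, 25/153)
j=8 picked index 8: u0 ∈ [8/153, 1/9)
intersection: [7/102, 29/306)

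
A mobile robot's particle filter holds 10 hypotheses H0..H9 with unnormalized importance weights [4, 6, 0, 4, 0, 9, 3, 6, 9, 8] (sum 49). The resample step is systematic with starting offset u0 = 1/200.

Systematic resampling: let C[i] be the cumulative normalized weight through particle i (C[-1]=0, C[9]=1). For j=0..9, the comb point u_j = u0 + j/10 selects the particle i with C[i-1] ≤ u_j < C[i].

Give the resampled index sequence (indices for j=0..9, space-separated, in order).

0 1 3 5 5 6 7 8 8 9

C = [4/49, 10/49, 10/49, 2/7, 2/7, 23/49, 26/49, 32/49, 41/49, 1]
j=0: u_0=1/200 ∈ [0, 4/49) → index 0
j=1: u_1=21/200 ∈ [4/49, 10/49) → index 1
j=2: u_2=41/200 ∈ [10/49, 2/7) → index 3
j=3: u_3=61/200 ∈ [2/7, 23/49) → index 5
j=4: u_4=81/200 ∈ [2/7, 23/49) → index 5
j=5: u_5=101/200 ∈ [23/49, 26/49) → index 6
j=6: u_6=121/200 ∈ [26/49, 32/49) → index 7
j=7: u_7=141/200 ∈ [32/49, 41/49) → index 8
j=8: u_8=161/200 ∈ [32/49, 41/49) → index 8
j=9: u_9=181/200 ∈ [41/49, 1) → index 9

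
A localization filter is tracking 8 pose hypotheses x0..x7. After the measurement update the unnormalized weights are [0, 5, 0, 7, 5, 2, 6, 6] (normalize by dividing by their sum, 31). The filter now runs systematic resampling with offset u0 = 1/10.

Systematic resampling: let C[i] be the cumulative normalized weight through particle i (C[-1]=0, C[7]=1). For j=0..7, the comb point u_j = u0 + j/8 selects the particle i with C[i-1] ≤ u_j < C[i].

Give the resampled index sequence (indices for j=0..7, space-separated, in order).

1 3 3 4 5 6 7 7

C = [0, 5/31, 5/31, 12/31, 17/31, 19/31, 25/31, 1]
j=0: u_0=1/10 ∈ [0, 5/31) → index 1
j=1: u_1=9/40 ∈ [5/31, 12/31) → index 3
j=2: u_2=7/20 ∈ [5/31, 12/31) → index 3
j=3: u_3=19/40 ∈ [12/31, 17/31) → index 4
j=4: u_4=3/5 ∈ [17/31, 19/31) → index 5
j=5: u_5=29/40 ∈ [19/31, 25/31) → index 6
j=6: u_6=17/20 ∈ [25/31, 1) → index 7
j=7: u_7=39/40 ∈ [25/31, 1) → index 7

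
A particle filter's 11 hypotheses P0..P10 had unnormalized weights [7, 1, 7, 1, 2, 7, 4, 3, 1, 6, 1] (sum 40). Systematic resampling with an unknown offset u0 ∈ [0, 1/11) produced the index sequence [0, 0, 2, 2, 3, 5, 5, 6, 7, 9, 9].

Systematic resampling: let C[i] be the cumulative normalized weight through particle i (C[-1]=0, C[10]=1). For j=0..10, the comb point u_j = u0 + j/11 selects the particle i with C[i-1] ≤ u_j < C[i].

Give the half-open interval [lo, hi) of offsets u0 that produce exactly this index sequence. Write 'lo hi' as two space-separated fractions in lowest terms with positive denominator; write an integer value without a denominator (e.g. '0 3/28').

1/55 2/55

C = [7/40, 1/5, 3/8, 2/5, 9/20, 5/8, 29/40, 4/5, 33/40, 39/40, 1]
j=0 picked index 0: u0 ∈ [0, 7/40)
j=1 picked index 0: u0 ∈ [-1/11, 37/440)
j=2 picked index 2: u0 ∈ [1/55, 17/88)
j=3 picked index 2: u0 ∈ [-4/55, 9/88)
j=4 picked index 3: u0 ∈ [1/88, 2/55)
j=5 picked index 5: u0 ∈ [-1/220, 15/88)
j=6 picked index 5: u0 ∈ [-21/220, 7/88)
j=7 picked index 6: u0 ∈ [-1/88, 39/440)
j=8 picked index 7: u0 ∈ [-1/440, 4/55)
j=9 picked index 9: u0 ∈ [3/440, 69/440)
j=10 picked index 9: u0 ∈ [-37/440, 29/440)
intersection: [1/55, 2/55)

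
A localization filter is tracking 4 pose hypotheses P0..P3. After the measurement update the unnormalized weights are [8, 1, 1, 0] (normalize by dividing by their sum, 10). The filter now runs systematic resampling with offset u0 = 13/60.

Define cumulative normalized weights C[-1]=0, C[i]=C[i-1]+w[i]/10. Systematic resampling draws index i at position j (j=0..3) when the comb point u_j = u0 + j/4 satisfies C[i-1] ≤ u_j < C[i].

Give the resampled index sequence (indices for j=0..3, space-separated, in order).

0 0 0 2

C = [4/5, 9/10, 1, 1]
j=0: u_0=13/60 ∈ [0, 4/5) → index 0
j=1: u_1=7/15 ∈ [0, 4/5) → index 0
j=2: u_2=43/60 ∈ [0, 4/5) → index 0
j=3: u_3=29/30 ∈ [9/10, 1) → index 2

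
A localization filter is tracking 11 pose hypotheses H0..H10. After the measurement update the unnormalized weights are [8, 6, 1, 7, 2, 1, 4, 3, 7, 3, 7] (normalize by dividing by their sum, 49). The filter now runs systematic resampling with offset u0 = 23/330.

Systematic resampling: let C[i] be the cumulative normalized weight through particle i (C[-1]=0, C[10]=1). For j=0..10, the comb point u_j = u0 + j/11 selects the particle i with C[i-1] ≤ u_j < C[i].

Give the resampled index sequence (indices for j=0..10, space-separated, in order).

0 0 1 3 3 6 7 8 9 10 10

C = [8/49, 2/7, 15/49, 22/49, 24/49, 25/49, 29/49, 32/49, 39/49, 6/7, 1]
j=0: u_0=23/330 ∈ [0, 8/49) → index 0
j=1: u_1=53/330 ∈ [0, 8/49) → index 0
j=2: u_2=83/330 ∈ [8/49, 2/7) → index 1
j=3: u_3=113/330 ∈ [15/49, 22/49) → index 3
j=4: u_4=13/30 ∈ [15/49, 22/49) → index 3
j=5: u_5=173/330 ∈ [25/49, 29/49) → index 6
j=6: u_6=203/330 ∈ [29/49, 32/49) → index 7
j=7: u_7=233/330 ∈ [32/49, 39/49) → index 8
j=8: u_8=263/330 ∈ [39/49, 6/7) → index 9
j=9: u_9=293/330 ∈ [6/7, 1) → index 10
j=10: u_10=323/330 ∈ [6/7, 1) → index 10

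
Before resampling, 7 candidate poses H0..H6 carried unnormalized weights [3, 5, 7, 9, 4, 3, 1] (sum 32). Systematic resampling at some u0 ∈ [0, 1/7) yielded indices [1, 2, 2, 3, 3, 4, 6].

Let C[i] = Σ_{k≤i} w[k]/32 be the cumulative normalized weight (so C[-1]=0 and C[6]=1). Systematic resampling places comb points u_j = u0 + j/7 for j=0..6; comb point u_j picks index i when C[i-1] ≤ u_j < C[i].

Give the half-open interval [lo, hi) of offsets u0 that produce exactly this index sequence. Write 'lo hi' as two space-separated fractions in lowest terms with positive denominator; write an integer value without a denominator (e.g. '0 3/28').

25/224 1/7

C = [3/32, 1/4, 15/32, 3/4, 7/8, 31/32, 1]
j=0 picked index 1: u0 ∈ [3/32, 1/4)
j=1 picked index 2: u0 ∈ [3/28, 73/224)
j=2 picked index 2: u0 ∈ [-1/28, 41/224)
j=3 picked index 3: u0 ∈ [9/224, 9/28)
j=4 picked index 3: u0 ∈ [-23/224, 5/28)
j=5 picked index 4: u0 ∈ [1/28, 9/56)
j=6 picked index 6: u0 ∈ [25/224, 1/7)
intersection: [25/224, 1/7)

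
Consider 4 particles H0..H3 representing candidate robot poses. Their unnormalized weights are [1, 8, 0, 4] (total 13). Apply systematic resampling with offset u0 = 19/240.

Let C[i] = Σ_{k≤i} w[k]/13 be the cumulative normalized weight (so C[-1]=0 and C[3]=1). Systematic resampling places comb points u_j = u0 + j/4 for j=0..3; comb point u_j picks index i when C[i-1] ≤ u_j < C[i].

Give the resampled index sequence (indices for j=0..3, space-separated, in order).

1 1 1 3

C = [1/13, 9/13, 9/13, 1]
j=0: u_0=19/240 ∈ [1/13, 9/13) → index 1
j=1: u_1=79/240 ∈ [1/13, 9/13) → index 1
j=2: u_2=139/240 ∈ [1/13, 9/13) → index 1
j=3: u_3=199/240 ∈ [9/13, 1) → index 3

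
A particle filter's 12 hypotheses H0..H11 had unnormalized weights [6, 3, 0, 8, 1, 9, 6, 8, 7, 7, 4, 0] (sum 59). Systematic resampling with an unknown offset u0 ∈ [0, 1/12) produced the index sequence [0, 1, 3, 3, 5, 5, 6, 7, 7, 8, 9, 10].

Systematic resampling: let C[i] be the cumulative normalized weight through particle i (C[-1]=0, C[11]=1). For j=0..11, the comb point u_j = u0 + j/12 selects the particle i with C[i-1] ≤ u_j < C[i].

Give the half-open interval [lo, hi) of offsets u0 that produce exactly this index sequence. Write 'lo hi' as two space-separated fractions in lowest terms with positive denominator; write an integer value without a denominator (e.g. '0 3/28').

C = [6/59, 9/59, 9/59, 17/59, 18/59, 27/59, 33/59, 41/59, 48/59, 55/59, 1, 1]
j=0 picked index 0: u0 ∈ [0, 6/59)
j=1 picked index 1: u0 ∈ [13/708, 49/708)
j=2 picked index 3: u0 ∈ [-5/354, 43/354)
j=3 picked index 3: u0 ∈ [-23/236, 9/236)
j=4 picked index 5: u0 ∈ [-5/177, 22/177)
j=5 picked index 5: u0 ∈ [-79/708, 29/708)
j=6 picked index 6: u0 ∈ [-5/118, 7/118)
j=7 picked index 7: u0 ∈ [-17/708, 79/708)
j=8 picked index 7: u0 ∈ [-19/177, 5/177)
j=9 picked index 8: u0 ∈ [-13/236, 15/236)
j=10 picked index 9: u0 ∈ [-7/354, 35/354)
j=11 picked index 10: u0 ∈ [11/708, 1/12)
intersection: [13/708, 5/177)

13/708 5/177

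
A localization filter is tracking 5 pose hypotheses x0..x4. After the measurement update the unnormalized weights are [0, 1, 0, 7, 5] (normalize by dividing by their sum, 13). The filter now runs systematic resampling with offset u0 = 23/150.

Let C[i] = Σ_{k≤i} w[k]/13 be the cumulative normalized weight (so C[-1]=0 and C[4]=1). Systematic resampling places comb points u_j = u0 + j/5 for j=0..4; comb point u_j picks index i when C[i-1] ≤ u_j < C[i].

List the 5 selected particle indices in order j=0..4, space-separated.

3 3 3 4 4

C = [0, 1/13, 1/13, 8/13, 1]
j=0: u_0=23/150 ∈ [1/13, 8/13) → index 3
j=1: u_1=53/150 ∈ [1/13, 8/13) → index 3
j=2: u_2=83/150 ∈ [1/13, 8/13) → index 3
j=3: u_3=113/150 ∈ [8/13, 1) → index 4
j=4: u_4=143/150 ∈ [8/13, 1) → index 4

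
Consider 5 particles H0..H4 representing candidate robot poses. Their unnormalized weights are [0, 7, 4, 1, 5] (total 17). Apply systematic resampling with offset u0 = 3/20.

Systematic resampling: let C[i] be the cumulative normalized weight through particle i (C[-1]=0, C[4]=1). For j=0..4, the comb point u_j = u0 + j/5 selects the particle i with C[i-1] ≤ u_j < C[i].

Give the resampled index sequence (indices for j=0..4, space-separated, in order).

1 1 2 4 4

C = [0, 7/17, 11/17, 12/17, 1]
j=0: u_0=3/20 ∈ [0, 7/17) → index 1
j=1: u_1=7/20 ∈ [0, 7/17) → index 1
j=2: u_2=11/20 ∈ [7/17, 11/17) → index 2
j=3: u_3=3/4 ∈ [12/17, 1) → index 4
j=4: u_4=19/20 ∈ [12/17, 1) → index 4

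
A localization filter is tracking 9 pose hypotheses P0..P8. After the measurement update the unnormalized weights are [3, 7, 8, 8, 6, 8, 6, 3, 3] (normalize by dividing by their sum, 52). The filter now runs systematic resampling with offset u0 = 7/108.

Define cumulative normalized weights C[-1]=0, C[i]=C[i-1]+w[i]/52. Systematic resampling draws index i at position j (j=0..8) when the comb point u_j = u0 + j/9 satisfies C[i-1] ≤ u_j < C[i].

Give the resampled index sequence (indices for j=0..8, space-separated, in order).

C = [3/52, 5/26, 9/26, 1/2, 8/13, 10/13, 23/26, 49/52, 1]
j=0: u_0=7/108 ∈ [3/52, 5/26) → index 1
j=1: u_1=19/108 ∈ [3/52, 5/26) → index 1
j=2: u_2=31/108 ∈ [5/26, 9/26) → index 2
j=3: u_3=43/108 ∈ [9/26, 1/2) → index 3
j=4: u_4=55/108 ∈ [1/2, 8/13) → index 4
j=5: u_5=67/108 ∈ [8/13, 10/13) → index 5
j=6: u_6=79/108 ∈ [8/13, 10/13) → index 5
j=7: u_7=91/108 ∈ [10/13, 23/26) → index 6
j=8: u_8=103/108 ∈ [49/52, 1) → index 8

1 1 2 3 4 5 5 6 8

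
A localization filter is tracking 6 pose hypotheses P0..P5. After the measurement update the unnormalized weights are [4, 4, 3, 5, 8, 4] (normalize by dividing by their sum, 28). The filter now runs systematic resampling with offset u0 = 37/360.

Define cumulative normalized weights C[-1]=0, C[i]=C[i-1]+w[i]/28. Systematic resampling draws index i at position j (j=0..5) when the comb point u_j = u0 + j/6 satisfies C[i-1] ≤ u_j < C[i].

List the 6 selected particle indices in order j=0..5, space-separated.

C = [1/7, 2/7, 11/28, 4/7, 6/7, 1]
j=0: u_0=37/360 ∈ [0, 1/7) → index 0
j=1: u_1=97/360 ∈ [1/7, 2/7) → index 1
j=2: u_2=157/360 ∈ [11/28, 4/7) → index 3
j=3: u_3=217/360 ∈ [4/7, 6/7) → index 4
j=4: u_4=277/360 ∈ [4/7, 6/7) → index 4
j=5: u_5=337/360 ∈ [6/7, 1) → index 5

0 1 3 4 4 5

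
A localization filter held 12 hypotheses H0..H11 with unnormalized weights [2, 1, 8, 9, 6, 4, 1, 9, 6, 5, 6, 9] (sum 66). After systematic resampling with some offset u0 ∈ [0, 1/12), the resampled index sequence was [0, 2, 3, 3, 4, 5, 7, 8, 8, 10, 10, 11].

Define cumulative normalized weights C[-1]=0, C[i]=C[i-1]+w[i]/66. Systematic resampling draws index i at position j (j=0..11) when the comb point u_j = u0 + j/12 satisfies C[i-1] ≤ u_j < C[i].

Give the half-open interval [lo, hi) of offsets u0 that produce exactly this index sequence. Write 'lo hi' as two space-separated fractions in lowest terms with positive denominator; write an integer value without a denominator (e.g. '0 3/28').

C = [1/33, 1/22, 1/6, 10/33, 13/33, 5/11, 31/66, 20/33, 23/33, 17/22, 19/22, 1]
j=0 picked index 0: u0 ∈ [0, 1/33)
j=1 picked index 2: u0 ∈ [-5/132, 1/12)
j=2 picked index 3: u0 ∈ [0, 3/22)
j=3 picked index 3: u0 ∈ [-1/12, 7/132)
j=4 picked index 4: u0 ∈ [-1/33, 2/33)
j=5 picked index 5: u0 ∈ [-1/44, 5/132)
j=6 picked index 7: u0 ∈ [-1/33, 7/66)
j=7 picked index 8: u0 ∈ [1/44, 5/44)
j=8 picked index 8: u0 ∈ [-2/33, 1/33)
j=9 picked index 10: u0 ∈ [1/44, 5/44)
j=10 picked index 10: u0 ∈ [-2/33, 1/33)
j=11 picked index 11: u0 ∈ [-7/132, 1/12)
intersection: [1/44, 1/33)

1/44 1/33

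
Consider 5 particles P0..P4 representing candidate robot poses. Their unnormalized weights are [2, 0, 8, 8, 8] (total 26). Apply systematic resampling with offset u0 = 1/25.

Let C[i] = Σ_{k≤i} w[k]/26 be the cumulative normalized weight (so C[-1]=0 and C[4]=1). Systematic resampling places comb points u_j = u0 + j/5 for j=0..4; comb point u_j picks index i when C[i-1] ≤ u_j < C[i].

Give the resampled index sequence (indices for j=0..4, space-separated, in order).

C = [1/13, 1/13, 5/13, 9/13, 1]
j=0: u_0=1/25 ∈ [0, 1/13) → index 0
j=1: u_1=6/25 ∈ [1/13, 5/13) → index 2
j=2: u_2=11/25 ∈ [5/13, 9/13) → index 3
j=3: u_3=16/25 ∈ [5/13, 9/13) → index 3
j=4: u_4=21/25 ∈ [9/13, 1) → index 4

0 2 3 3 4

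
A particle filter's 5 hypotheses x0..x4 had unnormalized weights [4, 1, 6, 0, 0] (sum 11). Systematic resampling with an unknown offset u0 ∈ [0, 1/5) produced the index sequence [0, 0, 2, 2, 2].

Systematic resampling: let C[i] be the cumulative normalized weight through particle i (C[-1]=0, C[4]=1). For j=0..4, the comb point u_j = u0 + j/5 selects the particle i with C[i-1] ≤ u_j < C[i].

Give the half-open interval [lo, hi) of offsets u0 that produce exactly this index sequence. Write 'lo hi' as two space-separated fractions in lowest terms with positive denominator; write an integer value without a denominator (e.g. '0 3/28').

C = [4/11, 5/11, 1, 1, 1]
j=0 picked index 0: u0 ∈ [0, 4/11)
j=1 picked index 0: u0 ∈ [-1/5, 9/55)
j=2 picked index 2: u0 ∈ [3/55, 3/5)
j=3 picked index 2: u0 ∈ [-8/55, 2/5)
j=4 picked index 2: u0 ∈ [-19/55, 1/5)
intersection: [3/55, 9/55)

3/55 9/55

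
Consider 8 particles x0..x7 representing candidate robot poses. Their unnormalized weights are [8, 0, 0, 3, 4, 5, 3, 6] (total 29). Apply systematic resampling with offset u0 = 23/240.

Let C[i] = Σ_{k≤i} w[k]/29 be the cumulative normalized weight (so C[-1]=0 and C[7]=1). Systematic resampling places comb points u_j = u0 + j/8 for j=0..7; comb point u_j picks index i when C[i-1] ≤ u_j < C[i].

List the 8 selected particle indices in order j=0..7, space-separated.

0 0 3 4 5 6 7 7

C = [8/29, 8/29, 8/29, 11/29, 15/29, 20/29, 23/29, 1]
j=0: u_0=23/240 ∈ [0, 8/29) → index 0
j=1: u_1=53/240 ∈ [0, 8/29) → index 0
j=2: u_2=83/240 ∈ [8/29, 11/29) → index 3
j=3: u_3=113/240 ∈ [11/29, 15/29) → index 4
j=4: u_4=143/240 ∈ [15/29, 20/29) → index 5
j=5: u_5=173/240 ∈ [20/29, 23/29) → index 6
j=6: u_6=203/240 ∈ [23/29, 1) → index 7
j=7: u_7=233/240 ∈ [23/29, 1) → index 7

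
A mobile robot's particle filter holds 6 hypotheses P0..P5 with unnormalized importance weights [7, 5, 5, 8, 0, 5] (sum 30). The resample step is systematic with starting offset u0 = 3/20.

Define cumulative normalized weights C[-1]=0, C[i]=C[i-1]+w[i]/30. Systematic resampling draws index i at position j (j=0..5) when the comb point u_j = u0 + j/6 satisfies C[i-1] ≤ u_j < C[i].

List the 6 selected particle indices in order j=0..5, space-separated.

C = [7/30, 2/5, 17/30, 5/6, 5/6, 1]
j=0: u_0=3/20 ∈ [0, 7/30) → index 0
j=1: u_1=19/60 ∈ [7/30, 2/5) → index 1
j=2: u_2=29/60 ∈ [2/5, 17/30) → index 2
j=3: u_3=13/20 ∈ [17/30, 5/6) → index 3
j=4: u_4=49/60 ∈ [17/30, 5/6) → index 3
j=5: u_5=59/60 ∈ [5/6, 1) → index 5

0 1 2 3 3 5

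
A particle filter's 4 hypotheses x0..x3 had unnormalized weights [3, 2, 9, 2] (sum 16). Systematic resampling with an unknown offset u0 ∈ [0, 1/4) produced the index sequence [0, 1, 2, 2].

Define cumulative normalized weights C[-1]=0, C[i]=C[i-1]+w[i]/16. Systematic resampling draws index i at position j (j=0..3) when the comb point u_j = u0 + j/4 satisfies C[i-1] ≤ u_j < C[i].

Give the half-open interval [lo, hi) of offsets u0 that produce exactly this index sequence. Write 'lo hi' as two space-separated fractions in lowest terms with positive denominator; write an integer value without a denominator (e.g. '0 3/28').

0 1/16

C = [3/16, 5/16, 7/8, 1]
j=0 picked index 0: u0 ∈ [0, 3/16)
j=1 picked index 1: u0 ∈ [-1/16, 1/16)
j=2 picked index 2: u0 ∈ [-3/16, 3/8)
j=3 picked index 2: u0 ∈ [-7/16, 1/8)
intersection: [0, 1/16)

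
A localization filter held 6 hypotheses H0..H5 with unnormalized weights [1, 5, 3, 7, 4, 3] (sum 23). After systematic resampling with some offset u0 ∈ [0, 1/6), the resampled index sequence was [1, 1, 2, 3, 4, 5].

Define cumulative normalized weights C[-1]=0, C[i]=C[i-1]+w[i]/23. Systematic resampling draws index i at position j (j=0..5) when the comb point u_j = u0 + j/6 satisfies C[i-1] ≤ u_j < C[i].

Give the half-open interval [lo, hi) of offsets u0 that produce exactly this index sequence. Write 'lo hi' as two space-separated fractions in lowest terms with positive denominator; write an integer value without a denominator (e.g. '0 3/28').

C = [1/23, 6/23, 9/23, 16/23, 20/23, 1]
j=0 picked index 1: u0 ∈ [1/23, 6/23)
j=1 picked index 1: u0 ∈ [-17/138, 13/138)
j=2 picked index 2: u0 ∈ [-5/69, 4/69)
j=3 picked index 3: u0 ∈ [-5/46, 9/46)
j=4 picked index 4: u0 ∈ [2/69, 14/69)
j=5 picked index 5: u0 ∈ [5/138, 1/6)
intersection: [1/23, 4/69)

1/23 4/69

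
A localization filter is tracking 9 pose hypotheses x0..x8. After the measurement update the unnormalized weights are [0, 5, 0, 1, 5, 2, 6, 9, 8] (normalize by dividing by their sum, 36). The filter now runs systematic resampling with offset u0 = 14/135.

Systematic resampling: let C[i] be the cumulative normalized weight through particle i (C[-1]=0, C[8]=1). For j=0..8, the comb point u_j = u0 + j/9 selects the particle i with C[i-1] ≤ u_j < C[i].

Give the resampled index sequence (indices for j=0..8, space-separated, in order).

1 4 5 6 7 7 7 8 8

C = [0, 5/36, 5/36, 1/6, 11/36, 13/36, 19/36, 7/9, 1]
j=0: u_0=14/135 ∈ [0, 5/36) → index 1
j=1: u_1=29/135 ∈ [1/6, 11/36) → index 4
j=2: u_2=44/135 ∈ [11/36, 13/36) → index 5
j=3: u_3=59/135 ∈ [13/36, 19/36) → index 6
j=4: u_4=74/135 ∈ [19/36, 7/9) → index 7
j=5: u_5=89/135 ∈ [19/36, 7/9) → index 7
j=6: u_6=104/135 ∈ [19/36, 7/9) → index 7
j=7: u_7=119/135 ∈ [7/9, 1) → index 8
j=8: u_8=134/135 ∈ [7/9, 1) → index 8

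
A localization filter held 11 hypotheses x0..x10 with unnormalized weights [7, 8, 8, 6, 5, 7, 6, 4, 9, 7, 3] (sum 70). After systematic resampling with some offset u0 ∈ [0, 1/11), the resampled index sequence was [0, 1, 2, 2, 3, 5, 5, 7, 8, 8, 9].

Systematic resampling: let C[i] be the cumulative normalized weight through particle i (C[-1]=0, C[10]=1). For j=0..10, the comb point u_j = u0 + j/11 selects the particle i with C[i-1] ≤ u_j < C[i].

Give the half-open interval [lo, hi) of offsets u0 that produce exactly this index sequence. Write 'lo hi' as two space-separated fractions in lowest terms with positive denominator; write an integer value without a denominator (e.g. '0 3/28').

27/770 3/77

C = [1/10, 3/14, 23/70, 29/70, 17/35, 41/70, 47/70, 51/70, 6/7, 67/70, 1]
j=0 picked index 0: u0 ∈ [0, 1/10)
j=1 picked index 1: u0 ∈ [1/110, 19/154)
j=2 picked index 2: u0 ∈ [5/154, 113/770)
j=3 picked index 2: u0 ∈ [-9/154, 43/770)
j=4 picked index 3: u0 ∈ [-27/770, 39/770)
j=5 picked index 5: u0 ∈ [12/385, 101/770)
j=6 picked index 5: u0 ∈ [-23/385, 31/770)
j=7 picked index 7: u0 ∈ [27/770, 71/770)
j=8 picked index 8: u0 ∈ [1/770, 10/77)
j=9 picked index 8: u0 ∈ [-69/770, 3/77)
j=10 picked index 9: u0 ∈ [-4/77, 37/770)
intersection: [27/770, 3/77)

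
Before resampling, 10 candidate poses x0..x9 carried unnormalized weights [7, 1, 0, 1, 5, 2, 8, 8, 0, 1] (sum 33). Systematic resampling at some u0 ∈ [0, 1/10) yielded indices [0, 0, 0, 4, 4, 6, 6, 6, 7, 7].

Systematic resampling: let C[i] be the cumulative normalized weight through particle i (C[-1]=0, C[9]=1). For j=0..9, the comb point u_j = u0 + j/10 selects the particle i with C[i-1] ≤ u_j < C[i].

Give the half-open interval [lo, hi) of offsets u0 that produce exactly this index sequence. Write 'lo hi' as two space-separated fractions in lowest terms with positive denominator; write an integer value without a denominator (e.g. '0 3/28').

C = [7/33, 8/33, 8/33, 3/11, 14/33, 16/33, 8/11, 32/33, 32/33, 1]
j=0 picked index 0: u0 ∈ [0, 7/33)
j=1 picked index 0: u0 ∈ [-1/10, 37/330)
j=2 picked index 0: u0 ∈ [-1/5, 2/165)
j=3 picked index 4: u0 ∈ [-3/110, 41/330)
j=4 picked index 4: u0 ∈ [-7/55, 4/165)
j=5 picked index 6: u0 ∈ [-1/66, 5/22)
j=6 picked index 6: u0 ∈ [-19/165, 7/55)
j=7 picked index 6: u0 ∈ [-71/330, 3/110)
j=8 picked index 7: u0 ∈ [-4/55, 28/165)
j=9 picked index 7: u0 ∈ [-19/110, 23/330)
intersection: [0, 2/165)

0 2/165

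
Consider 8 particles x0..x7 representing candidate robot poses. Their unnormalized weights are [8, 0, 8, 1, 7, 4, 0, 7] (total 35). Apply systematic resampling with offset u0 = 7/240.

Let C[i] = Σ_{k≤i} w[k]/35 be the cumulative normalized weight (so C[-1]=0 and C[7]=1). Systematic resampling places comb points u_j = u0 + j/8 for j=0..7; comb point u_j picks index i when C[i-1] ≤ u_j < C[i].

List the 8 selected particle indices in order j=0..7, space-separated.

0 0 2 2 4 4 5 7

C = [8/35, 8/35, 16/35, 17/35, 24/35, 4/5, 4/5, 1]
j=0: u_0=7/240 ∈ [0, 8/35) → index 0
j=1: u_1=37/240 ∈ [0, 8/35) → index 0
j=2: u_2=67/240 ∈ [8/35, 16/35) → index 2
j=3: u_3=97/240 ∈ [8/35, 16/35) → index 2
j=4: u_4=127/240 ∈ [17/35, 24/35) → index 4
j=5: u_5=157/240 ∈ [17/35, 24/35) → index 4
j=6: u_6=187/240 ∈ [24/35, 4/5) → index 5
j=7: u_7=217/240 ∈ [4/5, 1) → index 7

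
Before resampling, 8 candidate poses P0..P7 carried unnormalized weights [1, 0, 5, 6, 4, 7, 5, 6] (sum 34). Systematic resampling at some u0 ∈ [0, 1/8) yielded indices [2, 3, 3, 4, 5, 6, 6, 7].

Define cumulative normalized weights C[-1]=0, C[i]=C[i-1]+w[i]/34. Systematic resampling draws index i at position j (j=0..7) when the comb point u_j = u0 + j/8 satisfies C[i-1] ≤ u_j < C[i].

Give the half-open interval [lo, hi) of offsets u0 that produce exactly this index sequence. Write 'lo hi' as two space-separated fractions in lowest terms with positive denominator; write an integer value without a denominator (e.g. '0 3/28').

7/136 5/68

C = [1/34, 1/34, 3/17, 6/17, 8/17, 23/34, 14/17, 1]
j=0 picked index 2: u0 ∈ [1/34, 3/17)
j=1 picked index 3: u0 ∈ [7/136, 31/136)
j=2 picked index 3: u0 ∈ [-5/68, 7/68)
j=3 picked index 4: u0 ∈ [-3/136, 13/136)
j=4 picked index 5: u0 ∈ [-1/34, 3/17)
j=5 picked index 6: u0 ∈ [7/136, 27/136)
j=6 picked index 6: u0 ∈ [-5/68, 5/68)
j=7 picked index 7: u0 ∈ [-7/136, 1/8)
intersection: [7/136, 5/68)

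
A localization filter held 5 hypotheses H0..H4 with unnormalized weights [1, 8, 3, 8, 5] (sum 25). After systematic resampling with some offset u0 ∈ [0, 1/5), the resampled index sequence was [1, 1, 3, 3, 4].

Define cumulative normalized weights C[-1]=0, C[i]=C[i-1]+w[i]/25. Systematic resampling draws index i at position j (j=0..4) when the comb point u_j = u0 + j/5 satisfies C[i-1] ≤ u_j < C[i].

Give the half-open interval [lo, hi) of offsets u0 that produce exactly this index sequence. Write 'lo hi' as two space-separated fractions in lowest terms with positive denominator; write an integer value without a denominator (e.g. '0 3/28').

C = [1/25, 9/25, 12/25, 4/5, 1]
j=0 picked index 1: u0 ∈ [1/25, 9/25)
j=1 picked index 1: u0 ∈ [-4/25, 4/25)
j=2 picked index 3: u0 ∈ [2/25, 2/5)
j=3 picked index 3: u0 ∈ [-3/25, 1/5)
j=4 picked index 4: u0 ∈ [0, 1/5)
intersection: [2/25, 4/25)

2/25 4/25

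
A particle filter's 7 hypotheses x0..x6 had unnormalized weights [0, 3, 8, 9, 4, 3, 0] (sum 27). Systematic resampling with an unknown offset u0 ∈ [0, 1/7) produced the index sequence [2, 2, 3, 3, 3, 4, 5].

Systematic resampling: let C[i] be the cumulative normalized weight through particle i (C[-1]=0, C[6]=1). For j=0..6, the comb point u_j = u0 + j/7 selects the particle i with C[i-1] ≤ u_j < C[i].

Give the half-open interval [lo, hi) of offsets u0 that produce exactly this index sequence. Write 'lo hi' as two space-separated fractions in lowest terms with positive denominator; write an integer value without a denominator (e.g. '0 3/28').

23/189 1/7

C = [0, 1/9, 11/27, 20/27, 8/9, 1, 1]
j=0 picked index 2: u0 ∈ [1/9, 11/27)
j=1 picked index 2: u0 ∈ [-2/63, 50/189)
j=2 picked index 3: u0 ∈ [23/189, 86/189)
j=3 picked index 3: u0 ∈ [-4/189, 59/189)
j=4 picked index 3: u0 ∈ [-31/189, 32/189)
j=5 picked index 4: u0 ∈ [5/189, 11/63)
j=6 picked index 5: u0 ∈ [2/63, 1/7)
intersection: [23/189, 1/7)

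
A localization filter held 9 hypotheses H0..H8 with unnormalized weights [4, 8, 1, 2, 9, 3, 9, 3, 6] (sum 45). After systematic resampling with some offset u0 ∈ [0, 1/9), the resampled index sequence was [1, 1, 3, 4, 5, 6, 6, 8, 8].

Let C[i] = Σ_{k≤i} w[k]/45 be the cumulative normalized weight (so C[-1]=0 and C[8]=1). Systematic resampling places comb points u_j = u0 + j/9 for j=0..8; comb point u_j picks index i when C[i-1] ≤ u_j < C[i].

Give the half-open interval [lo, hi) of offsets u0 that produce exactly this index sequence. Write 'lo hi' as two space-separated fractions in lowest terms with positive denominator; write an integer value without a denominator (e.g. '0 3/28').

C = [4/45, 4/15, 13/45, 1/3, 8/15, 3/5, 4/5, 13/15, 1]
j=0 picked index 1: u0 ∈ [4/45, 4/15)
j=1 picked index 1: u0 ∈ [-1/45, 7/45)
j=2 picked index 3: u0 ∈ [1/15, 1/9)
j=3 picked index 4: u0 ∈ [0, 1/5)
j=4 picked index 5: u0 ∈ [4/45, 7/45)
j=5 picked index 6: u0 ∈ [2/45, 11/45)
j=6 picked index 6: u0 ∈ [-1/15, 2/15)
j=7 picked index 8: u0 ∈ [4/45, 2/9)
j=8 picked index 8: u0 ∈ [-1/45, 1/9)
intersection: [4/45, 1/9)

4/45 1/9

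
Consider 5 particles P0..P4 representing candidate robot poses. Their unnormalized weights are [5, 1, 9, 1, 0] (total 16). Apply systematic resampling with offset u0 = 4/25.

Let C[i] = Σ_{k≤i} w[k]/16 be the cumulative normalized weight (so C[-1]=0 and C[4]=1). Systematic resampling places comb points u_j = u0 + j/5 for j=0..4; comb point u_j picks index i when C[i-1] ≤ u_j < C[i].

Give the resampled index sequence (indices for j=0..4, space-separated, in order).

C = [5/16, 3/8, 15/16, 1, 1]
j=0: u_0=4/25 ∈ [0, 5/16) → index 0
j=1: u_1=9/25 ∈ [5/16, 3/8) → index 1
j=2: u_2=14/25 ∈ [3/8, 15/16) → index 2
j=3: u_3=19/25 ∈ [3/8, 15/16) → index 2
j=4: u_4=24/25 ∈ [15/16, 1) → index 3

0 1 2 2 3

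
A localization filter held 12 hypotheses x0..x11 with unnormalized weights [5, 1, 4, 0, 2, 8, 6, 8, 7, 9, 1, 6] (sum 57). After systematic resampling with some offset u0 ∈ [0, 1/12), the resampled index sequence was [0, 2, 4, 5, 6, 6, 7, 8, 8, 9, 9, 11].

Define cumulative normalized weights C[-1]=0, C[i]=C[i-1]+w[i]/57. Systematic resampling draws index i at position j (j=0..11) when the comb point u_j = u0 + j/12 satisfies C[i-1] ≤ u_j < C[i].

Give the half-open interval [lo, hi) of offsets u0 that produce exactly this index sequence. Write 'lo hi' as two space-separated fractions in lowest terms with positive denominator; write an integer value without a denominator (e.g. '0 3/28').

C = [5/57, 2/19, 10/57, 10/57, 4/19, 20/57, 26/57, 34/57, 41/57, 50/57, 17/19, 1]
j=0 picked index 0: u0 ∈ [0, 5/57)
j=1 picked index 2: u0 ∈ [5/228, 7/76)
j=2 picked index 4: u0 ∈ [1/114, 5/114)
j=3 picked index 5: u0 ∈ [-3/76, 23/228)
j=4 picked index 6: u0 ∈ [1/57, 7/57)
j=5 picked index 6: u0 ∈ [-5/76, 3/76)
j=6 picked index 7: u0 ∈ [-5/114, 11/114)
j=7 picked index 8: u0 ∈ [1/76, 31/228)
j=8 picked index 8: u0 ∈ [-4/57, 1/19)
j=9 picked index 9: u0 ∈ [-7/228, 29/228)
j=10 picked index 9: u0 ∈ [-13/114, 5/114)
j=11 picked index 11: u0 ∈ [-5/228, 1/12)
intersection: [5/228, 3/76)

5/228 3/76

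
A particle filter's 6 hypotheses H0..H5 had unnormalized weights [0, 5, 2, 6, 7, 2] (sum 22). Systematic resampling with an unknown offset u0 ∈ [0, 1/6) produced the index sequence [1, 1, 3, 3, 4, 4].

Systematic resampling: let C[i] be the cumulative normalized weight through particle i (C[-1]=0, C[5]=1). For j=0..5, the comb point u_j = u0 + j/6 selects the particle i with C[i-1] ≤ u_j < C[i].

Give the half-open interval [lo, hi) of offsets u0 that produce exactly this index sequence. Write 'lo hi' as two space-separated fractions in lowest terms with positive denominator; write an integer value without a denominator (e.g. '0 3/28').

0 2/33

C = [0, 5/22, 7/22, 13/22, 10/11, 1]
j=0 picked index 1: u0 ∈ [0, 5/22)
j=1 picked index 1: u0 ∈ [-1/6, 2/33)
j=2 picked index 3: u0 ∈ [-1/66, 17/66)
j=3 picked index 3: u0 ∈ [-2/11, 1/11)
j=4 picked index 4: u0 ∈ [-5/66, 8/33)
j=5 picked index 4: u0 ∈ [-8/33, 5/66)
intersection: [0, 2/33)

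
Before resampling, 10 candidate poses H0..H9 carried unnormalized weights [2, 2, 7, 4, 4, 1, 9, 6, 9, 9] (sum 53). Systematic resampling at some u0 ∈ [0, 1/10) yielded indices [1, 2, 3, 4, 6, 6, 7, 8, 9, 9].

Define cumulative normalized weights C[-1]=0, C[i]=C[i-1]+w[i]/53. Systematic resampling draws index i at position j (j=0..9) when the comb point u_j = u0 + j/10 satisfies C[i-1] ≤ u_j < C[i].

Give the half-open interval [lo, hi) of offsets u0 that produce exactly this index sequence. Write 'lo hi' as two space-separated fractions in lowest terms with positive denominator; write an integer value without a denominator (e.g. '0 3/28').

C = [2/53, 4/53, 11/53, 15/53, 19/53, 20/53, 29/53, 35/53, 44/53, 1]
j=0 picked index 1: u0 ∈ [2/53, 4/53)
j=1 picked index 2: u0 ∈ [-13/530, 57/530)
j=2 picked index 3: u0 ∈ [2/265, 22/265)
j=3 picked index 4: u0 ∈ [-9/530, 31/530)
j=4 picked index 6: u0 ∈ [-6/265, 39/265)
j=5 picked index 6: u0 ∈ [-13/106, 5/106)
j=6 picked index 7: u0 ∈ [-14/265, 16/265)
j=7 picked index 8: u0 ∈ [-21/530, 69/530)
j=8 picked index 9: u0 ∈ [8/265, 1/5)
j=9 picked index 9: u0 ∈ [-37/530, 1/10)
intersection: [2/53, 5/106)

2/53 5/106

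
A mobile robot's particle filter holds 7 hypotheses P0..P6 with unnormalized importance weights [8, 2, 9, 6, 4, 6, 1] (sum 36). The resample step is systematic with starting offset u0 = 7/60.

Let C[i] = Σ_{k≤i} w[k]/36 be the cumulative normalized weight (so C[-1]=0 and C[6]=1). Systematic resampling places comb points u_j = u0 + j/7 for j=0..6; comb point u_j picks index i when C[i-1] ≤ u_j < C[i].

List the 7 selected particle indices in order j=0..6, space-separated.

0 1 2 3 3 5 6

C = [2/9, 5/18, 19/36, 25/36, 29/36, 35/36, 1]
j=0: u_0=7/60 ∈ [0, 2/9) → index 0
j=1: u_1=109/420 ∈ [2/9, 5/18) → index 1
j=2: u_2=169/420 ∈ [5/18, 19/36) → index 2
j=3: u_3=229/420 ∈ [19/36, 25/36) → index 3
j=4: u_4=289/420 ∈ [19/36, 25/36) → index 3
j=5: u_5=349/420 ∈ [29/36, 35/36) → index 5
j=6: u_6=409/420 ∈ [35/36, 1) → index 6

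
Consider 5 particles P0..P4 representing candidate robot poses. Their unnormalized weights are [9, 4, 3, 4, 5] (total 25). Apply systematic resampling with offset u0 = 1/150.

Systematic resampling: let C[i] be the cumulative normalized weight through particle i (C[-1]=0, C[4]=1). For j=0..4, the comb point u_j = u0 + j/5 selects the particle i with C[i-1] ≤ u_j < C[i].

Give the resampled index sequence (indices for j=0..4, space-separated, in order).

C = [9/25, 13/25, 16/25, 4/5, 1]
j=0: u_0=1/150 ∈ [0, 9/25) → index 0
j=1: u_1=31/150 ∈ [0, 9/25) → index 0
j=2: u_2=61/150 ∈ [9/25, 13/25) → index 1
j=3: u_3=91/150 ∈ [13/25, 16/25) → index 2
j=4: u_4=121/150 ∈ [4/5, 1) → index 4

0 0 1 2 4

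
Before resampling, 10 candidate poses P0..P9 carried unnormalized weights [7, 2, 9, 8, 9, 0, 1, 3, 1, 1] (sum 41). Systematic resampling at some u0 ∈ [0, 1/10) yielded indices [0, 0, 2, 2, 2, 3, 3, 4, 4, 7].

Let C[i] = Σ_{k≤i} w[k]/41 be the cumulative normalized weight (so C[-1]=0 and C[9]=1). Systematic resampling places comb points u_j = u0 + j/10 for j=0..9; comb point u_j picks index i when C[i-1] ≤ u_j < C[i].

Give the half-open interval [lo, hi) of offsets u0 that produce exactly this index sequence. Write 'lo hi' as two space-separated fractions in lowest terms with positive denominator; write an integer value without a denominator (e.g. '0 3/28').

4/205 7/205

C = [7/41, 9/41, 18/41, 26/41, 35/41, 35/41, 36/41, 39/41, 40/41, 1]
j=0 picked index 0: u0 ∈ [0, 7/41)
j=1 picked index 0: u0 ∈ [-1/10, 29/410)
j=2 picked index 2: u0 ∈ [4/205, 49/205)
j=3 picked index 2: u0 ∈ [-33/410, 57/410)
j=4 picked index 2: u0 ∈ [-37/205, 8/205)
j=5 picked index 3: u0 ∈ [-5/82, 11/82)
j=6 picked index 3: u0 ∈ [-33/205, 7/205)
j=7 picked index 4: u0 ∈ [-27/410, 63/410)
j=8 picked index 4: u0 ∈ [-34/205, 11/205)
j=9 picked index 7: u0 ∈ [-9/410, 21/410)
intersection: [4/205, 7/205)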